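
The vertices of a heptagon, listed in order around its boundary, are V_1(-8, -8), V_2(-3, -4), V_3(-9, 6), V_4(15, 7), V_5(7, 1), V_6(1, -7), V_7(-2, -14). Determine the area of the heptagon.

203.5

Apply the surveyor's formula: 2A = Σ (x_i·y_{i+1} − x_{i+1}·y_i), indices taken mod 7.
Σ = (8) + (-54) + (-153) + (-34) + (-50) + (-28) + (-96) = -407
Area = |Σ|/2 = 203.5.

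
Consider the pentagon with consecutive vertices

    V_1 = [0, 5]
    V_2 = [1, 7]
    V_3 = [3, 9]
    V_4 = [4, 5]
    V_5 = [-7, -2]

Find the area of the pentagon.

23

Apply the shoelace (surveyor's) formula: 2A = Σ (x_i·y_{i+1} − x_{i+1}·y_i), indices taken mod 5.
Σ = (-5) + (-12) + (-21) + (27) + (-35) = -46
Area = |Σ|/2 = 23.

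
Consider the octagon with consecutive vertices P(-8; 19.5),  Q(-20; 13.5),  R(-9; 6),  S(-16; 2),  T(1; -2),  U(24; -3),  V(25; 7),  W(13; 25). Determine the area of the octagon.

833.5

P→Q: (-8)(13.5) − (-20)(19.5) = 282
Q→R: (-20)(6) − (-9)(13.5) = 1.5
R→S: (-9)(2) − (-16)(6) = 78
S→T: (-16)(-2) − (1)(2) = 30
T→U: (1)(-3) − (24)(-2) = 45
U→V: (24)(7) − (25)(-3) = 243
V→W: (25)(25) − (13)(7) = 534
W→P: (13)(19.5) − (-8)(25) = 453.5
Σ = 1667
Area = |Σ|/2 = 833.5.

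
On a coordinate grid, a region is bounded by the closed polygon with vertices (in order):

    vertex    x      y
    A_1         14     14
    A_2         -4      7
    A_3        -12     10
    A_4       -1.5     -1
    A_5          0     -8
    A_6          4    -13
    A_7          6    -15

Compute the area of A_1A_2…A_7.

Cross-terms: 154, 44, 27, 12, 32, 18, 294  ⇒  Σ = 581
Area = |Σ|/2 = 290.5.

290.5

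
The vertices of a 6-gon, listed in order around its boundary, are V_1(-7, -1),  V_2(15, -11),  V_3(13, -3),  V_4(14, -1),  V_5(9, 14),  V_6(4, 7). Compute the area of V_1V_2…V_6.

Apply the shoelace (surveyor's) formula: 2A = Σ (x_i·y_{i+1} − x_{i+1}·y_i), indices taken mod 6.
Σ = (92) + (98) + (29) + (205) + (7) + (45) = 476
Area = |Σ|/2 = 238.

238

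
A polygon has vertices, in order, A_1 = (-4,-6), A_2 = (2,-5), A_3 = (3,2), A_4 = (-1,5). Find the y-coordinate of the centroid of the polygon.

Apply the shoelace formula. First the cross-terms c_i = x_i·y_{i+1} − x_{i+1}·y_i:
  32, 19, 17, 26  ⇒  2A = 94, A = 47.
Then Σ (y_i + y_{i+1})·c_i = -316, so ȳ = -316 / (6·47) = -158/141.

-158/141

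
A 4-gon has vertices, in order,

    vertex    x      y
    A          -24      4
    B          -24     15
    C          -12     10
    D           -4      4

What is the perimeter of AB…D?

|AB| = √((0)² + (11)²) = √121 = 11
|BC| = √((12)² + (-5)²) = √169 = 13
|CD| = √((8)² + (-6)²) = √100 = 10
|DA| = √((-20)² + (0)²) = √400 = 20
Perimeter = 11 + 13 + 10 + 20 = 54.

54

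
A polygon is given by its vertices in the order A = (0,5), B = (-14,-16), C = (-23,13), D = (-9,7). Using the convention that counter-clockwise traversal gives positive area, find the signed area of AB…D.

Cross-terms: 70, -550, -44, -45  ⇒  Σ = -569
Signed area = Σ/2 = -284.5 (negative ⇒ clockwise traversal).

-284.5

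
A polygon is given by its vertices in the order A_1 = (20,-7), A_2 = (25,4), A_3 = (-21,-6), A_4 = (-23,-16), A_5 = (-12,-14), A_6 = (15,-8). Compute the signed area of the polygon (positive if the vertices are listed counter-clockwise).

439

Apply the surveyor's formula: 2A = Σ (x_i·y_{i+1} − x_{i+1}·y_i), indices taken mod 6.
A_1→A_2: (20)(4) − (25)(-7) = 255
A_2→A_3: (25)(-6) − (-21)(4) = -66
A_3→A_4: (-21)(-16) − (-23)(-6) = 198
A_4→A_5: (-23)(-14) − (-12)(-16) = 130
A_5→A_6: (-12)(-8) − (15)(-14) = 306
A_6→A_1: (15)(-7) − (20)(-8) = 55
Σ = 878
Signed area = Σ/2 = 439 (positive ⇒ counter-clockwise traversal).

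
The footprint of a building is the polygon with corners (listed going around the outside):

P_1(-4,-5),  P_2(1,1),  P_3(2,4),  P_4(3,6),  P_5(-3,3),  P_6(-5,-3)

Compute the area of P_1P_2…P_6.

33.5

Apply the shoelace (surveyor's) formula: 2A = Σ (x_i·y_{i+1} − x_{i+1}·y_i), indices taken mod 6.
Σ = (1) + (2) + (0) + (27) + (24) + (13) = 67
Area = |Σ|/2 = 33.5.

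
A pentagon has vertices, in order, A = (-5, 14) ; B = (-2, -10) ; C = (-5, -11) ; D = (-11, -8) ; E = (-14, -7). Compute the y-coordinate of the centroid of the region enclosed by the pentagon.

-449/297

Apply Gauss's area formula. First the cross-terms c_i = x_i·y_{i+1} − x_{i+1}·y_i:
  78, -28, -81, -35, -231  ⇒  2A = -297, A = -148.5.
Then Σ (y_i + y_{i+1})·c_i = 1347, so ȳ = 1347 / (6·(-148.5)) = -449/297.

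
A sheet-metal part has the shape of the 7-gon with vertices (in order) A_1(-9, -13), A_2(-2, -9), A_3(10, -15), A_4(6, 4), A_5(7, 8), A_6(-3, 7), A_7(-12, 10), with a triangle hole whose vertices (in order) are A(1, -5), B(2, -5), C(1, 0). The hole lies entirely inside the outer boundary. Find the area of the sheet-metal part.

346.5

Outer boundary:
Apply Gauss's area formula: 2A = Σ (x_i·y_{i+1} − x_{i+1}·y_i), indices taken mod 7.
Cross-terms: 55, 120, 130, 20, 73, 54, 246  ⇒  Σ = 698
Area = |Σ|/2 = 349.
Hole:
A→B: (1)(-5) − (2)(-5) = 5
B→C: (2)(0) − (1)(-5) = 5
C→A: (1)(-5) − (1)(0) = -5
Σ = 5
Area = |Σ|/2 = 2.5.
Net area = 349 − 2.5 = 346.5.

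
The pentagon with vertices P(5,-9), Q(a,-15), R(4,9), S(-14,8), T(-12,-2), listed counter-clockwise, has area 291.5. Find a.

11

Write out the shoelace sum; only the two edges meeting at Q involve a:
2·Area = [(5·(-15) − a·(-9)) + (a·9 − 4·(-15))] + 400
       = 18·a + 385 = 583
⇒ a = 11.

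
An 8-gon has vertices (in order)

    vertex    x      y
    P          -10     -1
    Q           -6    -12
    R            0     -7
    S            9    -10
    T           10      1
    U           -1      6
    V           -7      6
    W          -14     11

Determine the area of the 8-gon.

Apply Gauss's area formula: 2A = Σ (x_i·y_{i+1} − x_{i+1}·y_i), indices taken mod 8.
Σ = (114) + (42) + (63) + (109) + (61) + (36) + (7) + (124) = 556
Area = |Σ|/2 = 278.

278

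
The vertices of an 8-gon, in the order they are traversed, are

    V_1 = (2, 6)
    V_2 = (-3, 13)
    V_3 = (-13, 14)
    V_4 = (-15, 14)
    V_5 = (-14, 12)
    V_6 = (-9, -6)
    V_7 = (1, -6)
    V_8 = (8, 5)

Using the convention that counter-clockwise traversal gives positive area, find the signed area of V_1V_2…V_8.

279

Σ = (44) + (127) + (28) + (16) + (192) + (60) + (53) + (38) = 558
Signed area = Σ/2 = 279 (positive ⇒ counter-clockwise traversal).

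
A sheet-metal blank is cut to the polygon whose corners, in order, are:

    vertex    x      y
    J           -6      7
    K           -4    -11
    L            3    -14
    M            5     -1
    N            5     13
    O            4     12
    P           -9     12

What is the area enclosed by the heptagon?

Cross-terms: 94, 89, 67, 70, 8, 156, 9  ⇒  Σ = 493
Area = |Σ|/2 = 246.5.

246.5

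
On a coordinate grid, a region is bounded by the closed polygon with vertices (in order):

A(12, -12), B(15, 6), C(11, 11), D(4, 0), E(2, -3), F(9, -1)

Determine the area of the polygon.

Apply the shoelace formula: 2A = Σ (x_i·y_{i+1} − x_{i+1}·y_i), indices taken mod 6.
Σ = (252) + (99) + (-44) + (-12) + (25) + (-96) = 224
Area = |Σ|/2 = 112.

112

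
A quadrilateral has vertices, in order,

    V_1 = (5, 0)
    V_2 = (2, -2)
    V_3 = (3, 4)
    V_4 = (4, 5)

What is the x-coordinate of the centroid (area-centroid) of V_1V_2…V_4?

Apply the shoelace (surveyor's) formula. First the cross-terms c_i = x_i·y_{i+1} − x_{i+1}·y_i:
  -10, 14, -1, -25  ⇒  2A = -22, A = -11.
Then Σ (x_i + x_{i+1})·c_i = -232, so x̄ = -232 / (6·(-11)) = 116/33.

116/33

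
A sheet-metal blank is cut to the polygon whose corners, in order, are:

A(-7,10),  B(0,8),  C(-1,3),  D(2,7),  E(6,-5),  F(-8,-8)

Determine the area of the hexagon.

168.5

Σ = (-56) + (8) + (-13) + (-52) + (-88) + (-136) = -337
Area = |Σ|/2 = 168.5.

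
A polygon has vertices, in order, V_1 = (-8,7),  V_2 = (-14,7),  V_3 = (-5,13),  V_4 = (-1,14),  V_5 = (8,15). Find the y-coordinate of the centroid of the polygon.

Apply the shoelace formula. First the cross-terms c_i = x_i·y_{i+1} − x_{i+1}·y_i:
  42, -147, -57, -127, 176  ⇒  2A = -113, A = -56.5.
Then Σ (y_i + y_{i+1})·c_i = -3702, so ȳ = -3702 / (6·(-56.5)) = 1234/113.

1234/113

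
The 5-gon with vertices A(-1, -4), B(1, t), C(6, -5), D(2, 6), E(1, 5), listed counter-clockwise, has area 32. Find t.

Write out the shoelace sum; only the two edges meeting at B involve t:
2·Area = [((-1)·t − 1·(-4)) + (1·(-5) − 6·t)] + 51
       = -7·t + 50 = 64
⇒ t = -2.

-2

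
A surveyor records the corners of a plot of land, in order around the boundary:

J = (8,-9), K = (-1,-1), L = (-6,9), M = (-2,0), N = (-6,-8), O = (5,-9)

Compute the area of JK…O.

61.5

J→K: (8)(-1) − (-1)(-9) = -17
K→L: (-1)(9) − (-6)(-1) = -15
L→M: (-6)(0) − (-2)(9) = 18
M→N: (-2)(-8) − (-6)(0) = 16
N→O: (-6)(-9) − (5)(-8) = 94
O→J: (5)(-9) − (8)(-9) = 27
Σ = 123
Area = |Σ|/2 = 61.5.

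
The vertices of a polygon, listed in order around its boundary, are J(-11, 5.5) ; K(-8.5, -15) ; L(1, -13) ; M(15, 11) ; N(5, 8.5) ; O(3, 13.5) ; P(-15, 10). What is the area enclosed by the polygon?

458.875

Apply the surveyor's formula: 2A = Σ (x_i·y_{i+1} − x_{i+1}·y_i), indices taken mod 7.
Σ = (211.75) + (125.5) + (206) + (72.5) + (42) + (232.5) + (27.5) = 917.75
Area = |Σ|/2 = 458.875.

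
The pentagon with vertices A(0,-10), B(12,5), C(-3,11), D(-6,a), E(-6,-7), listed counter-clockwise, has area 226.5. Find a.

6

The doubled signed area Σ (x_i y_{i+1} − x_{i+1} y_i) is linear in a.
With a=0 it equals 435; the coefficient of a is 3 (from the two edges through D).
So 3·a + 435 = 2·226.5 = 453 ⇒ a = 6.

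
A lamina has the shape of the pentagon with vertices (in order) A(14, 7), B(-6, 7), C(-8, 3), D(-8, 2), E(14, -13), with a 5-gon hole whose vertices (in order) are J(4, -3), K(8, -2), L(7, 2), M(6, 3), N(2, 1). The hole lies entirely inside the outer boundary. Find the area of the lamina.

Outer boundary:
Apply the surveyor's formula: 2A = Σ (x_i·y_{i+1} − x_{i+1}·y_i), indices taken mod 5.
A→B: (14)(7) − (-6)(7) = 140
B→C: (-6)(3) − (-8)(7) = 38
C→D: (-8)(2) − (-8)(3) = 8
D→E: (-8)(-13) − (14)(2) = 76
E→A: (14)(7) − (14)(-13) = 280
Σ = 542
Area = |Σ|/2 = 271.
Hole:
Σ = (16) + (30) + (9) + (0) + (-10) = 45
Area = |Σ|/2 = 22.5.
Net area = 271 − 22.5 = 248.5.

248.5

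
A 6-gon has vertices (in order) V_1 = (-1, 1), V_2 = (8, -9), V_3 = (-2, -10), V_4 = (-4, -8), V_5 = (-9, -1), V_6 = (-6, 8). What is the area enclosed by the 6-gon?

Apply the shoelace formula: 2A = Σ (x_i·y_{i+1} − x_{i+1}·y_i), indices taken mod 6.
Cross-terms: 1, -98, -24, -68, -78, 2  ⇒  Σ = -265
Area = |Σ|/2 = 132.5.

132.5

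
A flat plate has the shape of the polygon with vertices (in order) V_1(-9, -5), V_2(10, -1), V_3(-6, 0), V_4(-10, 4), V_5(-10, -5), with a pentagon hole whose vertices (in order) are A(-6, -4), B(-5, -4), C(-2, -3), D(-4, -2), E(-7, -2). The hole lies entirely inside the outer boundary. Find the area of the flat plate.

55.5

Outer boundary:
Σ = (59) + (-6) + (-24) + (90) + (5) = 124
Area = |Σ|/2 = 62.
Hole:
Cross-terms: 4, 7, -8, -6, 16  ⇒  Σ = 13
Area = |Σ|/2 = 6.5.
Net area = 62 − 6.5 = 55.5.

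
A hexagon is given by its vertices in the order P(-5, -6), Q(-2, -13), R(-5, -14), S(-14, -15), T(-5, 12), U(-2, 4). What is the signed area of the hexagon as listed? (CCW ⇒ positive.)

-156

Apply the surveyor's formula: 2A = Σ (x_i·y_{i+1} − x_{i+1}·y_i), indices taken mod 6.
Σ = (53) + (-37) + (-121) + (-243) + (4) + (32) = -312
Signed area = Σ/2 = -156 (negative ⇒ clockwise traversal).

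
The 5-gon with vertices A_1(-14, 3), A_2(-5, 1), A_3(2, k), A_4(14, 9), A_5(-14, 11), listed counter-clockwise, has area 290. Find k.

Write out the shoelace sum; only the two edges meeting at A_3 involve k:
2·Area = [((-5)·k − 2·1) + (2·9 − 14·k)] + 393
       = -19·k + 409 = 580
⇒ k = -9.

-9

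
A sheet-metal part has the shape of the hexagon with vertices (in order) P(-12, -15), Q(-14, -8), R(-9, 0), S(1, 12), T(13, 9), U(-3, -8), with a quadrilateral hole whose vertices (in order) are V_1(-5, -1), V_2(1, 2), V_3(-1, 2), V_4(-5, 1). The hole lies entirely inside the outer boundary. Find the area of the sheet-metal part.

277.5

Outer boundary:
Apply Gauss's area formula: 2A = Σ (x_i·y_{i+1} − x_{i+1}·y_i), indices taken mod 6.
P→Q: (-12)(-8) − (-14)(-15) = -114
Q→R: (-14)(0) − (-9)(-8) = -72
R→S: (-9)(12) − (1)(0) = -108
S→T: (1)(9) − (13)(12) = -147
T→U: (13)(-8) − (-3)(9) = -77
U→P: (-3)(-15) − (-12)(-8) = -51
Σ = -569
Area = |Σ|/2 = 284.5.
Hole:
Apply the shoelace formula: 2A = Σ (x_i·y_{i+1} − x_{i+1}·y_i), indices taken mod 4.
Σ = (-9) + (4) + (9) + (10) = 14
Area = |Σ|/2 = 7.
Net area = 284.5 − 7 = 277.5.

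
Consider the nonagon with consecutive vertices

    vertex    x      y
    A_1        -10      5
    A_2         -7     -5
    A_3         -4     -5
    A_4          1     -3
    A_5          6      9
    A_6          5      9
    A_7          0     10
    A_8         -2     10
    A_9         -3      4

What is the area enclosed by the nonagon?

Apply the shoelace formula: 2A = Σ (x_i·y_{i+1} − x_{i+1}·y_i), indices taken mod 9.
Cross-terms: 85, 15, 17, 27, 9, 50, 20, 22, 25  ⇒  Σ = 270
Area = |Σ|/2 = 135.

135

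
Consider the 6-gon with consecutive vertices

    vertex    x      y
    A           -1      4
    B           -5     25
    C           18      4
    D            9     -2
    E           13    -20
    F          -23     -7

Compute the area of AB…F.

Apply the shoelace formula: 2A = Σ (x_i·y_{i+1} − x_{i+1}·y_i), indices taken mod 6.
Σ = (-5) + (-470) + (-72) + (-154) + (-551) + (-99) = -1351
Area = |Σ|/2 = 675.5.

675.5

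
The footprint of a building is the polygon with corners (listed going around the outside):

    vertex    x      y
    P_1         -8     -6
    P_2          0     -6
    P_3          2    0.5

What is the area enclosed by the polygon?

Σ = (48) + (12) + (-8) = 52
Area = |Σ|/2 = 26.

26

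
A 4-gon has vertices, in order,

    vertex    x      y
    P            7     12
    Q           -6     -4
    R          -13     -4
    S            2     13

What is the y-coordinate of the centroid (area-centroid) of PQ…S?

Apply the surveyor's formula. First the cross-terms c_i = x_i·y_{i+1} − x_{i+1}·y_i:
  44, -28, -161, -67  ⇒  2A = -212, A = -106.
Then Σ (y_i + y_{i+1})·c_i = -2548, so ȳ = -2548 / (6·(-106)) = 637/159.

637/159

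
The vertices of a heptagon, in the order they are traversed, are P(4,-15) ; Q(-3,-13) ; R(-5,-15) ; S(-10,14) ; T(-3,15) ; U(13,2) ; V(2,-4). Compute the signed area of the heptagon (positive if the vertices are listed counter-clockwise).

-358

Apply the shoelace formula: 2A = Σ (x_i·y_{i+1} − x_{i+1}·y_i), indices taken mod 7.
Cross-terms: -97, -20, -220, -108, -201, -56, -14  ⇒  Σ = -716
Signed area = Σ/2 = -358 (negative ⇒ clockwise traversal).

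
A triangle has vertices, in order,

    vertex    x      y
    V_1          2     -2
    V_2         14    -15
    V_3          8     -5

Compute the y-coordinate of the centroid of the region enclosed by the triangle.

-22/3

Apply the surveyor's formula. First the cross-terms c_i = x_i·y_{i+1} − x_{i+1}·y_i:
  -2, 50, -6  ⇒  2A = 42, A = 21.
Then Σ (y_i + y_{i+1})·c_i = -924, so ȳ = -924 / (6·21) = -22/3.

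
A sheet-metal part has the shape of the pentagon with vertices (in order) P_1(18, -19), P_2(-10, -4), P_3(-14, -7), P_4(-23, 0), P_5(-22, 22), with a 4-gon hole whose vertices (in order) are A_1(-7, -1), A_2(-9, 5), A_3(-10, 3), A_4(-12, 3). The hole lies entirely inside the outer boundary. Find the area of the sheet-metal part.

Outer boundary:
P_1→P_2: (18)(-4) − (-10)(-19) = -262
P_2→P_3: (-10)(-7) − (-14)(-4) = 14
P_3→P_4: (-14)(0) − (-23)(-7) = -161
P_4→P_5: (-23)(22) − (-22)(0) = -506
P_5→P_1: (-22)(-19) − (18)(22) = 22
Σ = -893
Area = |Σ|/2 = 446.5.
Hole:
Σ = (-44) + (23) + (6) + (33) = 18
Area = |Σ|/2 = 9.
Net area = 446.5 − 9 = 437.5.

437.5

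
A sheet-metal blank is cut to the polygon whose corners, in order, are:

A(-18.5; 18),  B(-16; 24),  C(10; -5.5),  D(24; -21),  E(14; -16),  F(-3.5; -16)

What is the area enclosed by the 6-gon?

557.5

Apply the surveyor's formula: 2A = Σ (x_i·y_{i+1} − x_{i+1}·y_i), indices taken mod 6.
A→B: (-18.5)(24) − (-16)(18) = -156
B→C: (-16)(-5.5) − (10)(24) = -152
C→D: (10)(-21) − (24)(-5.5) = -78
D→E: (24)(-16) − (14)(-21) = -90
E→F: (14)(-16) − (-3.5)(-16) = -280
F→A: (-3.5)(18) − (-18.5)(-16) = -359
Σ = -1115
Area = |Σ|/2 = 557.5.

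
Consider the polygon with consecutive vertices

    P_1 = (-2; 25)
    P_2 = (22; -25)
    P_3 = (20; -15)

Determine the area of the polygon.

70

Apply Gauss's area formula: 2A = Σ (x_i·y_{i+1} − x_{i+1}·y_i), indices taken mod 3.
Σ = (-500) + (170) + (470) = 140
Area = |Σ|/2 = 70.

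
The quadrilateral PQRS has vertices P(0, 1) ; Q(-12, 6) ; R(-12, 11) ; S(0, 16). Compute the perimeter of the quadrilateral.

|PQ| = √((-12)² + (5)²) = √169 = 13
|QR| = √((0)² + (5)²) = √25 = 5
|RS| = √((12)² + (5)²) = √169 = 13
|SP| = √((0)² + (-15)²) = √225 = 15
Perimeter = 13 + 5 + 13 + 15 = 46.

46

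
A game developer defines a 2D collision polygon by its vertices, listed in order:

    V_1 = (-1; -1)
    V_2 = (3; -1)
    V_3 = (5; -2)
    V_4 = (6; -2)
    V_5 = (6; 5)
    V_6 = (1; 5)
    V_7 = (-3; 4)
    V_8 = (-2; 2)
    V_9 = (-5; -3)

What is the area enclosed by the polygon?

V_1→V_2: (-1)(-1) − (3)(-1) = 4
V_2→V_3: (3)(-2) − (5)(-1) = -1
V_3→V_4: (5)(-2) − (6)(-2) = 2
V_4→V_5: (6)(5) − (6)(-2) = 42
V_5→V_6: (6)(5) − (1)(5) = 25
V_6→V_7: (1)(4) − (-3)(5) = 19
V_7→V_8: (-3)(2) − (-2)(4) = 2
V_8→V_9: (-2)(-3) − (-5)(2) = 16
V_9→V_1: (-5)(-1) − (-1)(-3) = 2
Σ = 111
Area = |Σ|/2 = 55.5.

55.5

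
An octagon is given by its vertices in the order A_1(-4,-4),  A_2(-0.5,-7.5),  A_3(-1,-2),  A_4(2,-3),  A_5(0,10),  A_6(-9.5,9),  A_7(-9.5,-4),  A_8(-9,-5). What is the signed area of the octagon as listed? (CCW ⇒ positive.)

147.25

Apply the surveyor's formula: 2A = Σ (x_i·y_{i+1} − x_{i+1}·y_i), indices taken mod 8.
Σ = (28) + (-6.5) + (7) + (20) + (95) + (123.5) + (11.5) + (16) = 294.5
Signed area = Σ/2 = 147.25 (positive ⇒ counter-clockwise traversal).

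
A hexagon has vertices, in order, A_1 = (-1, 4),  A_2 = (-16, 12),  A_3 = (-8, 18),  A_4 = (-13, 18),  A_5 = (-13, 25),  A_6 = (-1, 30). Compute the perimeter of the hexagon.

|A_1A_2| = √((-15)² + (8)²) = √289 = 17
|A_2A_3| = √((8)² + (6)²) = √100 = 10
|A_3A_4| = √((-5)² + (0)²) = √25 = 5
|A_4A_5| = √((0)² + (7)²) = √49 = 7
|A_5A_6| = √((12)² + (5)²) = √169 = 13
|A_6A_1| = √((0)² + (-26)²) = √676 = 26
Perimeter = 17 + 10 + 5 + 7 + 13 + 26 = 78.

78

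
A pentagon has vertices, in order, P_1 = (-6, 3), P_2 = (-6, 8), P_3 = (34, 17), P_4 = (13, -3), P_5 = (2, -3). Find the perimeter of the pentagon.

|P_1P_2| = √((0)² + (5)²) = √25 = 5
|P_2P_3| = √((40)² + (9)²) = √1681 = 41
|P_3P_4| = √((-21)² + (-20)²) = √841 = 29
|P_4P_5| = √((-11)² + (0)²) = √121 = 11
|P_5P_1| = √((-8)² + (6)²) = √100 = 10
Perimeter = 5 + 41 + 29 + 11 + 10 = 96.

96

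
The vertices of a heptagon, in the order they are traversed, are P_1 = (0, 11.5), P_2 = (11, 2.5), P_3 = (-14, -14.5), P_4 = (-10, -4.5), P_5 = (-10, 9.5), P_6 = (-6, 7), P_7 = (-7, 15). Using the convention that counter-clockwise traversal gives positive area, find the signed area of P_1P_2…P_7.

Apply Gauss's area formula: 2A = Σ (x_i·y_{i+1} − x_{i+1}·y_i), indices taken mod 7.
Σ = (-126.5) + (-124.5) + (-82) + (-140) + (-13) + (-41) + (-80.5) = -607.5
Signed area = Σ/2 = -303.75 (negative ⇒ clockwise traversal).

-303.75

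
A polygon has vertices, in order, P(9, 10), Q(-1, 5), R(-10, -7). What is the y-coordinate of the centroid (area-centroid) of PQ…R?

8/3

Apply the shoelace (surveyor's) formula. First the cross-terms c_i = x_i·y_{i+1} − x_{i+1}·y_i:
  55, 57, -37  ⇒  2A = 75, A = 37.5.
Then Σ (y_i + y_{i+1})·c_i = 600, so ȳ = 600 / (6·37.5) = 8/3.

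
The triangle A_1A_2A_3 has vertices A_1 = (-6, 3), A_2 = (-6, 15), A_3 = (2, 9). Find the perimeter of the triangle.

|A_1A_2| = √((0)² + (12)²) = √144 = 12
|A_2A_3| = √((8)² + (-6)²) = √100 = 10
|A_3A_1| = √((-8)² + (-6)²) = √100 = 10
Perimeter = 12 + 10 + 10 = 32.

32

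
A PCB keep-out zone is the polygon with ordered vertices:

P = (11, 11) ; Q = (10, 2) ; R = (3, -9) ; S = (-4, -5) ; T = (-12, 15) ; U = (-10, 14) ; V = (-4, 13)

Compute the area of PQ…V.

Apply the shoelace (surveyor's) formula: 2A = Σ (x_i·y_{i+1} − x_{i+1}·y_i), indices taken mod 7.
P→Q: (11)(2) − (10)(11) = -88
Q→R: (10)(-9) − (3)(2) = -96
R→S: (3)(-5) − (-4)(-9) = -51
S→T: (-4)(15) − (-12)(-5) = -120
T→U: (-12)(14) − (-10)(15) = -18
U→V: (-10)(13) − (-4)(14) = -74
V→P: (-4)(11) − (11)(13) = -187
Σ = -634
Area = |Σ|/2 = 317.

317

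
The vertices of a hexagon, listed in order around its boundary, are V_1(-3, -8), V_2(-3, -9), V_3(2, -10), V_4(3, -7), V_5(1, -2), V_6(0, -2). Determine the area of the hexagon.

Apply the shoelace (surveyor's) formula: 2A = Σ (x_i·y_{i+1} − x_{i+1}·y_i), indices taken mod 6.
Σ = (3) + (48) + (16) + (1) + (-2) + (-6) = 60
Area = |Σ|/2 = 30.

30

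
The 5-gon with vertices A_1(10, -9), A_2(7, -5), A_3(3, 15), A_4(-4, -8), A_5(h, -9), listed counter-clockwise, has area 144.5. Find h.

6

The doubled signed area Σ (x_i y_{i+1} − x_{i+1} y_i) is linear in h.
With h=0 it equals 295; the coefficient of h is -1 (from the two edges through A_5).
So -1·h + 295 = 2·144.5 = 289 ⇒ h = 6.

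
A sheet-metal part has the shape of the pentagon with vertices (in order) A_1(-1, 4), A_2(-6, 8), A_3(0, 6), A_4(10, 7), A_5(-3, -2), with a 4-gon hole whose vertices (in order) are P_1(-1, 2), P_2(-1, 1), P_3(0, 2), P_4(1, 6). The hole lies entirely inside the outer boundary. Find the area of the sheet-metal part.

Outer boundary:
Apply the surveyor's formula: 2A = Σ (x_i·y_{i+1} − x_{i+1}·y_i), indices taken mod 5.
Σ = (16) + (-36) + (-60) + (1) + (-14) = -93
Area = |Σ|/2 = 46.5.
Hole:
Apply the shoelace (surveyor's) formula: 2A = Σ (x_i·y_{i+1} − x_{i+1}·y_i), indices taken mod 4.
Σ = (1) + (-2) + (-2) + (8) = 5
Area = |Σ|/2 = 2.5.
Net area = 46.5 − 2.5 = 44.

44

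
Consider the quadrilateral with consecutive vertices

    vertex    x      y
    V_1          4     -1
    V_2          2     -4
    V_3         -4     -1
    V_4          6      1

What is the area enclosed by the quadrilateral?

20

Cross-terms: -14, -18, 2, -10  ⇒  Σ = -40
Area = |Σ|/2 = 20.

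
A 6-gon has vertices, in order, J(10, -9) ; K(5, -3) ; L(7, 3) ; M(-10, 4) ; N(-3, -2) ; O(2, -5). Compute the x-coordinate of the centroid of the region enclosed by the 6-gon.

0.75

Apply the shoelace (surveyor's) formula. First the cross-terms c_i = x_i·y_{i+1} − x_{i+1}·y_i:
  15, 36, 58, 32, 19, 32  ⇒  2A = 192, A = 96.
Then Σ (x_i + x_{i+1})·c_i = 432, so x̄ = 432 / (6·96) = 0.75.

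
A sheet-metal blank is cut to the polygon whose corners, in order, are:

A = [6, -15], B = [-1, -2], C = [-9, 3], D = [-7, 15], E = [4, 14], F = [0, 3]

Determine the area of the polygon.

163

A→B: (6)(-2) − (-1)(-15) = -27
B→C: (-1)(3) − (-9)(-2) = -21
C→D: (-9)(15) − (-7)(3) = -114
D→E: (-7)(14) − (4)(15) = -158
E→F: (4)(3) − (0)(14) = 12
F→A: (0)(-15) − (6)(3) = -18
Σ = -326
Area = |Σ|/2 = 163.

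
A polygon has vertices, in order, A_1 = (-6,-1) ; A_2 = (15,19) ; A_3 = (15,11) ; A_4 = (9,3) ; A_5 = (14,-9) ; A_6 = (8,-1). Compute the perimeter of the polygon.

|A_1A_2| = √((21)² + (20)²) = √841 = 29
|A_2A_3| = √((0)² + (-8)²) = √64 = 8
|A_3A_4| = √((-6)² + (-8)²) = √100 = 10
|A_4A_5| = √((5)² + (-12)²) = √169 = 13
|A_5A_6| = √((-6)² + (8)²) = √100 = 10
|A_6A_1| = √((-14)² + (0)²) = √196 = 14
Perimeter = 29 + 8 + 10 + 13 + 10 + 14 = 84.

84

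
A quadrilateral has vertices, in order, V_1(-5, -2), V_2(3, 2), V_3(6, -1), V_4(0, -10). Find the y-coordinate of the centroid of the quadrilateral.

-415/129

Apply the surveyor's formula. First the cross-terms c_i = x_i·y_{i+1} − x_{i+1}·y_i:
  -4, -15, -60, -50  ⇒  2A = -129, A = -64.5.
Then Σ (y_i + y_{i+1})·c_i = 1245, so ȳ = 1245 / (6·(-64.5)) = -415/129.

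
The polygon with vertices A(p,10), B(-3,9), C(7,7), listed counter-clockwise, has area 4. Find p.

Write out the shoelace sum; only the two edges meeting at A involve p:
2·Area = [(7·10 − p·7) + (p·9 − (-3)·10)] + -84
       = 2·p + 16 = 8
⇒ p = -4.

-4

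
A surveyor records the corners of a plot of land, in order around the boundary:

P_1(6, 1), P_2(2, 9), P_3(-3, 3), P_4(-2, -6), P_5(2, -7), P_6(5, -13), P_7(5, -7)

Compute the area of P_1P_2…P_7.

Cross-terms: 52, 33, 24, 26, 9, 30, 47  ⇒  Σ = 221
Area = |Σ|/2 = 110.5.

110.5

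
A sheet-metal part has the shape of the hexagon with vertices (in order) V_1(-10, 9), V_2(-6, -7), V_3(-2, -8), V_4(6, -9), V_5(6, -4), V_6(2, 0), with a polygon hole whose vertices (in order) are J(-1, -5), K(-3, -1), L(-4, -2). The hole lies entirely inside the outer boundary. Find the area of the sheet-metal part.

137

Outer boundary:
Apply the shoelace (surveyor's) formula: 2A = Σ (x_i·y_{i+1} − x_{i+1}·y_i), indices taken mod 6.
Σ = (124) + (34) + (66) + (30) + (8) + (18) = 280
Area = |Σ|/2 = 140.
Hole:
Apply the surveyor's formula: 2A = Σ (x_i·y_{i+1} − x_{i+1}·y_i), indices taken mod 3.
Σ = (-14) + (2) + (18) = 6
Area = |Σ|/2 = 3.
Net area = 140 − 3 = 137.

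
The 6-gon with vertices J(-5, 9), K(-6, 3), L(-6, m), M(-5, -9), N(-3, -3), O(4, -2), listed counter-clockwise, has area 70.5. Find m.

Write out the shoelace sum; only the two edges meeting at L involve m:
2·Area = [((-6)·m − (-6)·3) + ((-6)·(-9) − (-5)·m)] + 71
       = -1·m + 143 = 141
⇒ m = 2.

2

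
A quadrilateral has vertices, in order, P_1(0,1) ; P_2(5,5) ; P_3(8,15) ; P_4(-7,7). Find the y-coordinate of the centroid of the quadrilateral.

1039/138

Apply the shoelace formula. First the cross-terms c_i = x_i·y_{i+1} − x_{i+1}·y_i:
  -5, 35, 161, -7  ⇒  2A = 184, A = 92.
Then Σ (y_i + y_{i+1})·c_i = 4156, so ȳ = 4156 / (6·92) = 1039/138.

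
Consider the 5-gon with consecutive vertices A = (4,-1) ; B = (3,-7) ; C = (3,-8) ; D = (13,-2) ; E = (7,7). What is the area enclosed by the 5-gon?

70

Σ = (-25) + (-3) + (98) + (105) + (-35) = 140
Area = |Σ|/2 = 70.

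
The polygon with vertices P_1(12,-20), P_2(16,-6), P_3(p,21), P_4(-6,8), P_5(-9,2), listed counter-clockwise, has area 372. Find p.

-13

The doubled signed area Σ (x_i y_{i+1} − x_{i+1} y_i) is linear in p.
With p=0 it equals 926; the coefficient of p is 14 (from the two edges through P_3).
So 14·p + 926 = 2·372 = 744 ⇒ p = -13.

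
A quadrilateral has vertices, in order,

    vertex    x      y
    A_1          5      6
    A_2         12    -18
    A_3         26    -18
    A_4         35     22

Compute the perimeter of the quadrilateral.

|A_1A_2| = √((7)² + (-24)²) = √625 = 25
|A_2A_3| = √((14)² + (0)²) = √196 = 14
|A_3A_4| = √((9)² + (40)²) = √1681 = 41
|A_4A_1| = √((-30)² + (-16)²) = √1156 = 34
Perimeter = 25 + 14 + 41 + 34 = 114.

114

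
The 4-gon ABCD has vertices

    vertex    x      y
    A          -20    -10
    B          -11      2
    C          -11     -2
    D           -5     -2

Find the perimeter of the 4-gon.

42

|AB| = √((9)² + (12)²) = √225 = 15
|BC| = √((0)² + (-4)²) = √16 = 4
|CD| = √((6)² + (0)²) = √36 = 6
|DA| = √((-15)² + (-8)²) = √289 = 17
Perimeter = 15 + 4 + 6 + 17 = 42.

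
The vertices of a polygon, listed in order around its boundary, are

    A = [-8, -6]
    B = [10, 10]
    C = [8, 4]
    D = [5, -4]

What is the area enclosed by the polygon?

Σ = (-20) + (-40) + (-52) + (-62) = -174
Area = |Σ|/2 = 87.

87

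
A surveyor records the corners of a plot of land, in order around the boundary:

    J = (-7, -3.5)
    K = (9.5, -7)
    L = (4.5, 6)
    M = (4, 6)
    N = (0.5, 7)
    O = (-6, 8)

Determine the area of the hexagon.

Apply the shoelace (surveyor's) formula: 2A = Σ (x_i·y_{i+1} − x_{i+1}·y_i), indices taken mod 6.
Cross-terms: 82.25, 88.5, 3, 25, 46, 77  ⇒  Σ = 321.75
Area = |Σ|/2 = 160.875.

160.875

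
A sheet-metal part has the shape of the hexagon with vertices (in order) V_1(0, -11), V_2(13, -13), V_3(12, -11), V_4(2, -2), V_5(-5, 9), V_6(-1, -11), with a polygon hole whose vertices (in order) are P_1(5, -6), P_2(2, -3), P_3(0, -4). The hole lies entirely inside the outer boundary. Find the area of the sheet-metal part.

114

Outer boundary:
Σ = (143) + (13) + (-2) + (8) + (64) + (11) = 237
Area = |Σ|/2 = 118.5.
Hole:
Apply the surveyor's formula: 2A = Σ (x_i·y_{i+1} − x_{i+1}·y_i), indices taken mod 3.
P_1→P_2: (5)(-3) − (2)(-6) = -3
P_2→P_3: (2)(-4) − (0)(-3) = -8
P_3→P_1: (0)(-6) − (5)(-4) = 20
Σ = 9
Area = |Σ|/2 = 4.5.
Net area = 118.5 − 4.5 = 114.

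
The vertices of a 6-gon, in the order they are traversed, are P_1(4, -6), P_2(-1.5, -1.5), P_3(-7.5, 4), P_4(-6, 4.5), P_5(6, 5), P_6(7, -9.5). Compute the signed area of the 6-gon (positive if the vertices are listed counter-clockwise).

P_1→P_2: (4)(-1.5) − (-1.5)(-6) = -15
P_2→P_3: (-1.5)(4) − (-7.5)(-1.5) = -17.25
P_3→P_4: (-7.5)(4.5) − (-6)(4) = -9.75
P_4→P_5: (-6)(5) − (6)(4.5) = -57
P_5→P_6: (6)(-9.5) − (7)(5) = -92
P_6→P_1: (7)(-6) − (4)(-9.5) = -4
Σ = -195
Signed area = Σ/2 = -97.5 (negative ⇒ clockwise traversal).

-97.5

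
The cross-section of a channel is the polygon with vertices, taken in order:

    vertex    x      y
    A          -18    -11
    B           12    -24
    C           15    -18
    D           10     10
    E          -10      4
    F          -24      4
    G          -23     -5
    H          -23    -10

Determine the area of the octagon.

Apply Gauss's area formula: 2A = Σ (x_i·y_{i+1} − x_{i+1}·y_i), indices taken mod 8.
Cross-terms: 564, 144, 330, 140, 56, 212, 115, 73  ⇒  Σ = 1634
Area = |Σ|/2 = 817.

817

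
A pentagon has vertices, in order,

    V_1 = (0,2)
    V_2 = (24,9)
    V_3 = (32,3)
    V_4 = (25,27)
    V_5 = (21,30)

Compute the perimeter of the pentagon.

|V_1V_2| = √((24)² + (7)²) = √625 = 25
|V_2V_3| = √((8)² + (-6)²) = √100 = 10
|V_3V_4| = √((-7)² + (24)²) = √625 = 25
|V_4V_5| = √((-4)² + (3)²) = √25 = 5
|V_5V_1| = √((-21)² + (-28)²) = √1225 = 35
Perimeter = 25 + 10 + 25 + 5 + 35 = 100.

100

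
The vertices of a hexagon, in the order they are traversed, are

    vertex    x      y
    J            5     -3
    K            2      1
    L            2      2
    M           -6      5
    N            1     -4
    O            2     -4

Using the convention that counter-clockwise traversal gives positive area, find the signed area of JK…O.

Σ = (11) + (2) + (22) + (19) + (4) + (14) = 72
Signed area = Σ/2 = 36 (positive ⇒ counter-clockwise traversal).

36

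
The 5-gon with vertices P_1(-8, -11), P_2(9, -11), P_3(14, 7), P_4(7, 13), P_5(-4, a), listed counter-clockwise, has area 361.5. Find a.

Write out the shoelace sum; only the two edges meeting at P_5 involve a:
2·Area = [(7·a − (-4)·13) + ((-4)·(-11) − (-8)·a)] + 537
       = 15·a + 633 = 723
⇒ a = 6.

6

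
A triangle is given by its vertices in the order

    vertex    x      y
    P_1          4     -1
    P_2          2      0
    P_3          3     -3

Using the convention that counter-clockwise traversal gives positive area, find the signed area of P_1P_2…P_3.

2.5

Apply Gauss's area formula: 2A = Σ (x_i·y_{i+1} − x_{i+1}·y_i), indices taken mod 3.
P_1→P_2: (4)(0) − (2)(-1) = 2
P_2→P_3: (2)(-3) − (3)(0) = -6
P_3→P_1: (3)(-1) − (4)(-3) = 9
Σ = 5
Signed area = Σ/2 = 2.5 (positive ⇒ counter-clockwise traversal).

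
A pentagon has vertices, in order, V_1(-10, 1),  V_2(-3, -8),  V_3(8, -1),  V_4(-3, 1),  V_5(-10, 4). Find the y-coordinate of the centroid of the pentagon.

-116/61

Apply the surveyor's formula. First the cross-terms c_i = x_i·y_{i+1} − x_{i+1}·y_i:
  83, 67, 5, -2, 30  ⇒  2A = 183, A = 91.5.
Then Σ (y_i + y_{i+1})·c_i = -1044, so ȳ = -1044 / (6·91.5) = -116/61.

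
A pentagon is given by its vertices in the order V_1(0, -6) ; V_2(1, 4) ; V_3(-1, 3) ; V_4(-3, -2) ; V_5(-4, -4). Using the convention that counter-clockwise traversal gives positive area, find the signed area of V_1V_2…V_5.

Apply the shoelace formula: 2A = Σ (x_i·y_{i+1} − x_{i+1}·y_i), indices taken mod 5.
Cross-terms: 6, 7, 11, 4, 24  ⇒  Σ = 52
Signed area = Σ/2 = 26 (positive ⇒ counter-clockwise traversal).

26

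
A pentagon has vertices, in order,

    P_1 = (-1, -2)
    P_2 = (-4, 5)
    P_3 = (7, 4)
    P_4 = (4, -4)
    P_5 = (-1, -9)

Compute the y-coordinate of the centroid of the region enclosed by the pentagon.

Apply the shoelace (surveyor's) formula. First the cross-terms c_i = x_i·y_{i+1} − x_{i+1}·y_i:
  -13, -51, -44, -40, -7  ⇒  2A = -155, A = -77.5.
Then Σ (y_i + y_{i+1})·c_i = 99, so ȳ = 99 / (6·(-77.5)) = -33/155.

-33/155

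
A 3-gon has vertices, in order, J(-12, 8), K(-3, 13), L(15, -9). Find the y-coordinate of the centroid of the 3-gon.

Apply the shoelace (surveyor's) formula. First the cross-terms c_i = x_i·y_{i+1} − x_{i+1}·y_i:
  -132, -168, 12  ⇒  2A = -288, A = -144.
Then Σ (y_i + y_{i+1})·c_i = -3456, so ȳ = -3456 / (6·(-144)) = 4.

4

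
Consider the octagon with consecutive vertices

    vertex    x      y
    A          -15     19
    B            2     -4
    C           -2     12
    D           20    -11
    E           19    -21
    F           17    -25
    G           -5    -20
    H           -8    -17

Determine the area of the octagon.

Apply Gauss's area formula: 2A = Σ (x_i·y_{i+1} − x_{i+1}·y_i), indices taken mod 8.
Cross-terms: 22, 16, -218, -211, -118, -465, -75, -407  ⇒  Σ = -1456
Area = |Σ|/2 = 728.

728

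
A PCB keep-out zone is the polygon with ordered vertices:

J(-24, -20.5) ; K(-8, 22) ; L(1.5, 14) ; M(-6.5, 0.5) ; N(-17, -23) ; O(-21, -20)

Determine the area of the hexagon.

Apply the shoelace (surveyor's) formula: 2A = Σ (x_i·y_{i+1} − x_{i+1}·y_i), indices taken mod 6.
J→K: (-24)(22) − (-8)(-20.5) = -692
K→L: (-8)(14) − (1.5)(22) = -145
L→M: (1.5)(0.5) − (-6.5)(14) = 91.75
M→N: (-6.5)(-23) − (-17)(0.5) = 158
N→O: (-17)(-20) − (-21)(-23) = -143
O→J: (-21)(-20.5) − (-24)(-20) = -49.5
Σ = -779.75
Area = |Σ|/2 = 389.875.

389.875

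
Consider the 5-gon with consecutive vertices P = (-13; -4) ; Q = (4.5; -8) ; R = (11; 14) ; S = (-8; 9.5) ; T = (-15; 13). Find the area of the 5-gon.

378.5

Apply Gauss's area formula: 2A = Σ (x_i·y_{i+1} − x_{i+1}·y_i), indices taken mod 5.
Σ = (122) + (151) + (216.5) + (38.5) + (229) = 757
Area = |Σ|/2 = 378.5.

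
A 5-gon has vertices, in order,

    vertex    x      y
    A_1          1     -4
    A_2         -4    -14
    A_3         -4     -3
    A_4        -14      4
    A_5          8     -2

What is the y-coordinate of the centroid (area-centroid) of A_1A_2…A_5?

-701/249

Apply Gauss's area formula. First the cross-terms c_i = x_i·y_{i+1} − x_{i+1}·y_i:
  -30, -44, -58, -4, -30  ⇒  2A = -166, A = -83.
Then Σ (y_i + y_{i+1})·c_i = 1402, so ȳ = 1402 / (6·(-83)) = -701/249.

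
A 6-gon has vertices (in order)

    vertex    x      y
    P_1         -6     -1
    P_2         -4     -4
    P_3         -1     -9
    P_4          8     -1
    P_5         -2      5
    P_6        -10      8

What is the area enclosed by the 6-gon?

127.5

Apply the shoelace formula: 2A = Σ (x_i·y_{i+1} − x_{i+1}·y_i), indices taken mod 6.
Cross-terms: 20, 32, 73, 38, 34, 58  ⇒  Σ = 255
Area = |Σ|/2 = 127.5.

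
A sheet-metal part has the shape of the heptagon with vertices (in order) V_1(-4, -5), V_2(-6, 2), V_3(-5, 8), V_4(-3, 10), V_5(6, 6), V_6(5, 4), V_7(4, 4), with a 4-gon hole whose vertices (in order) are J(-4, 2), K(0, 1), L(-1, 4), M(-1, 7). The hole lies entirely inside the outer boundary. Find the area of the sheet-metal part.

Outer boundary:
Apply the shoelace (surveyor's) formula: 2A = Σ (x_i·y_{i+1} − x_{i+1}·y_i), indices taken mod 7.
V_1→V_2: (-4)(2) − (-6)(-5) = -38
V_2→V_3: (-6)(8) − (-5)(2) = -38
V_3→V_4: (-5)(10) − (-3)(8) = -26
V_4→V_5: (-3)(6) − (6)(10) = -78
V_5→V_6: (6)(4) − (5)(6) = -6
V_6→V_7: (5)(4) − (4)(4) = 4
V_7→V_1: (4)(-5) − (-4)(4) = -4
Σ = -186
Area = |Σ|/2 = 93.
Hole:
Apply Gauss's area formula: 2A = Σ (x_i·y_{i+1} − x_{i+1}·y_i), indices taken mod 4.
Σ = (-4) + (1) + (-3) + (26) = 20
Area = |Σ|/2 = 10.
Net area = 93 − 10 = 83.

83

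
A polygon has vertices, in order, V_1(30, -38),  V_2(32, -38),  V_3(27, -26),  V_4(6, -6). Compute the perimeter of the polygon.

84

|V_1V_2| = √((2)² + (0)²) = √4 = 2
|V_2V_3| = √((-5)² + (12)²) = √169 = 13
|V_3V_4| = √((-21)² + (20)²) = √841 = 29
|V_4V_1| = √((24)² + (-32)²) = √1600 = 40
Perimeter = 2 + 13 + 29 + 40 = 84.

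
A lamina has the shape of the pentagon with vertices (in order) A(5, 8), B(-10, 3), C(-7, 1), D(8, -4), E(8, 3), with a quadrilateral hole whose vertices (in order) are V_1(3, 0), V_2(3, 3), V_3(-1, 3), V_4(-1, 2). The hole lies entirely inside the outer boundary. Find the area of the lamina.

107.5

Outer boundary:
Σ = (95) + (11) + (20) + (56) + (49) = 231
Area = |Σ|/2 = 115.5.
Hole:
Apply Gauss's area formula: 2A = Σ (x_i·y_{i+1} − x_{i+1}·y_i), indices taken mod 4.
Σ = (9) + (12) + (1) + (-6) = 16
Area = |Σ|/2 = 8.
Net area = 115.5 − 8 = 107.5.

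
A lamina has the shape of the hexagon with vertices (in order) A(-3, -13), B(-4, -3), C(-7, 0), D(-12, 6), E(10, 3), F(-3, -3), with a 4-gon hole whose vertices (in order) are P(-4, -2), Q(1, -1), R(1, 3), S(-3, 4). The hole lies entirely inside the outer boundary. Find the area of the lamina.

74

Outer boundary:
Σ = (-43) + (-21) + (-42) + (-96) + (-21) + (30) = -193
Area = |Σ|/2 = 96.5.
Hole:
Apply the surveyor's formula: 2A = Σ (x_i·y_{i+1} − x_{i+1}·y_i), indices taken mod 4.
P→Q: (-4)(-1) − (1)(-2) = 6
Q→R: (1)(3) − (1)(-1) = 4
R→S: (1)(4) − (-3)(3) = 13
S→P: (-3)(-2) − (-4)(4) = 22
Σ = 45
Area = |Σ|/2 = 22.5.
Net area = 96.5 − 22.5 = 74.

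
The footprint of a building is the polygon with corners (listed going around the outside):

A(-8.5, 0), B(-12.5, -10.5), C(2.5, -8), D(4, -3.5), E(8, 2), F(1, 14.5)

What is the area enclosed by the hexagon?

256

Cross-terms: 89.25, 126.25, 23.25, 36, 114, 123.25  ⇒  Σ = 512
Area = |Σ|/2 = 256.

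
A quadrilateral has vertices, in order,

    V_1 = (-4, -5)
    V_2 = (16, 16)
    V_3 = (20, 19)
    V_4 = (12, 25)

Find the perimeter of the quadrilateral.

|V_1V_2| = √((20)² + (21)²) = √841 = 29
|V_2V_3| = √((4)² + (3)²) = √25 = 5
|V_3V_4| = √((-8)² + (6)²) = √100 = 10
|V_4V_1| = √((-16)² + (-30)²) = √1156 = 34
Perimeter = 29 + 5 + 10 + 34 = 78.

78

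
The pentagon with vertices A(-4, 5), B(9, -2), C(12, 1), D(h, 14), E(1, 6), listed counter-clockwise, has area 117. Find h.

The doubled signed area Σ (x_i y_{i+1} − x_{i+1} y_i) is linear in h.
With h=0 it equals 179; the coefficient of h is 5 (from the two edges through D).
So 5·h + 179 = 2·117 = 234 ⇒ h = 11.

11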